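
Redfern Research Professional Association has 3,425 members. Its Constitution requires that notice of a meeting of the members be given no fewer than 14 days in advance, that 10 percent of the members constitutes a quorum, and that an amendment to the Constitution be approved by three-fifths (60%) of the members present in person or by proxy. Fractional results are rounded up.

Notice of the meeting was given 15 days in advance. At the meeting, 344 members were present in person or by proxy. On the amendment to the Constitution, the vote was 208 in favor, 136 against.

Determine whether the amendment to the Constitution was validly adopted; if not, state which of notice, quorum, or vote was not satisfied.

Notice: 15 days given; 14 required. Satisfied.
Quorum: 10% of 3,425 = 342.50, rounded up to 343; 344 present. Satisfied.
Vote: requires three-fifths of those present (344); 3/5 of 344 = 206.40, rounded up to 207, so 207 needed; 208 in favor. Satisfied.

Valid — all requirements satisfied.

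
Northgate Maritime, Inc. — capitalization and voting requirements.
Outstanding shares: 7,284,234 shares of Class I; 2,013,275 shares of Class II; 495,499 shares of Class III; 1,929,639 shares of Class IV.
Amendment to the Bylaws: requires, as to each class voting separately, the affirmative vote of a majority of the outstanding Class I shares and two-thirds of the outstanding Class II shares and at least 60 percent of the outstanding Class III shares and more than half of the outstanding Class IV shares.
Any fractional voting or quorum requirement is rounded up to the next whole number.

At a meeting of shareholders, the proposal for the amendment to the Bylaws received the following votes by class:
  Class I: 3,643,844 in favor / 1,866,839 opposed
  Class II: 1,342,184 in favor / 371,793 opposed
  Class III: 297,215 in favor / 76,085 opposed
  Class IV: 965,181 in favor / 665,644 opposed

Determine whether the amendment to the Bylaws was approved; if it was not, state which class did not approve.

Not approved — the Class III shares did not give the required vote.

Class I: a majority of 7284234 is 3642118; 3,642,118 required, 3,643,844 in favor — approved.
Class II: 2/3 of 2013275 = 1342183.33, rounded up to 1342184; 1,342,184 required, 1,342,184 in favor — approved.
Class III: 3/5 of 495499 = 297299.40, rounded up to 297300; 297,300 required, 297,215 in favor — not approved.
Class IV: a majority of 1929639 is 964820; 964,820 required, 965,181 in favor — approved.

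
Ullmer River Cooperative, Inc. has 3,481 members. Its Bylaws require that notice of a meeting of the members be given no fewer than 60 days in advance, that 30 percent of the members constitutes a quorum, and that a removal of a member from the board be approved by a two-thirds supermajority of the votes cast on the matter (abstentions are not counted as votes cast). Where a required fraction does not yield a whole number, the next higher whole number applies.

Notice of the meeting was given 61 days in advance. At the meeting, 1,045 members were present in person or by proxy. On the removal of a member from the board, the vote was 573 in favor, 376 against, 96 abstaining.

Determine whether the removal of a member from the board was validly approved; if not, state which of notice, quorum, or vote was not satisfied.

Invalid — vote requirement not satisfied.

Notice: 61 days given; 60 required. Satisfied.
Quorum: 30% of 3,481 = 1,044.30, rounded up to 1,045; 1,045 present. Satisfied.
Vote: requires two-thirds of the votes cast (1,045 − 96 abstaining = 949); 2/3 of 949 = 632.67, rounded up to 633, so 633 needed; 573 in favor. Not satisfied.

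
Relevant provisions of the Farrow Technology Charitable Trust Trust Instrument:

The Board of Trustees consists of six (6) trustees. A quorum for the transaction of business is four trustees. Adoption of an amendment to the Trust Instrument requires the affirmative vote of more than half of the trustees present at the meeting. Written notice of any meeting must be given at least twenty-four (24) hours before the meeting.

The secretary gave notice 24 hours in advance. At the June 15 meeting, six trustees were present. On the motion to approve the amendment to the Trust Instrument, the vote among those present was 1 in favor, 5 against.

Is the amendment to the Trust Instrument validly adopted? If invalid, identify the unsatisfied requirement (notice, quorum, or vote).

Invalid — vote requirement not satisfied.

Notice: 24 hours given; 24 required (24 ≥ 24). Satisfied.
Quorum: 6 present; quorum is 4. Satisfied.
Vote: the amendment to the Trust Instrument requires a majority of the trustees present (6). A majority of 6 is 4, so 4 affirmative votes are needed; 1 voted in favor. Not satisfied.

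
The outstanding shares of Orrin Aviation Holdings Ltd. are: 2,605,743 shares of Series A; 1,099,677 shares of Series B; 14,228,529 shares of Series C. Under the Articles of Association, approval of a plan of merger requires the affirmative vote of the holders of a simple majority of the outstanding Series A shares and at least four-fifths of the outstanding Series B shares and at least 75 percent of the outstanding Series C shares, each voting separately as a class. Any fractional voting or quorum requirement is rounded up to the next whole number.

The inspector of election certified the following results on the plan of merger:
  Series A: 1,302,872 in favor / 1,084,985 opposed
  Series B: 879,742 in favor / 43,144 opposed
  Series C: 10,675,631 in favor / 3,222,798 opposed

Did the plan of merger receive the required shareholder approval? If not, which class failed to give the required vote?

Series A: a majority of 2605743 is 1302872; 1,302,872 required, 1,302,872 in favor — approved.
Series B: 4/5 of 1099677 = 879741.60, rounded up to 879742; 879,742 required, 879,742 in favor — approved.
Series C: 3/4 of 14228529 = 10671396.75, rounded up to 10671397; 10,671,397 required, 10,675,631 in favor — approved.

Approved — every class gave the required vote.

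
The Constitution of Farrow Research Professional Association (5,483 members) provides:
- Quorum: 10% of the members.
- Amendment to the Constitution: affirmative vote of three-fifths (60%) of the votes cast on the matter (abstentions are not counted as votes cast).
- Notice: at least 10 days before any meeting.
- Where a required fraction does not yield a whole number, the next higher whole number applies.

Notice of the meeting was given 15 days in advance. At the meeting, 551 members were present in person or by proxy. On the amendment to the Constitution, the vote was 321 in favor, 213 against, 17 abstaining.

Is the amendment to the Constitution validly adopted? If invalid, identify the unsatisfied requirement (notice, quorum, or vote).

Valid — all requirements satisfied.

Notice: 15 days given; 10 required. Satisfied.
Quorum: 10% of 5,483 = 548.30, rounded up to 549; 551 present. Satisfied.
Vote: requires three-fifths of the votes cast (551 − 17 abstaining = 534); 3/5 of 534 = 320.40, rounded up to 321, so 321 needed; 321 in favor. Satisfied.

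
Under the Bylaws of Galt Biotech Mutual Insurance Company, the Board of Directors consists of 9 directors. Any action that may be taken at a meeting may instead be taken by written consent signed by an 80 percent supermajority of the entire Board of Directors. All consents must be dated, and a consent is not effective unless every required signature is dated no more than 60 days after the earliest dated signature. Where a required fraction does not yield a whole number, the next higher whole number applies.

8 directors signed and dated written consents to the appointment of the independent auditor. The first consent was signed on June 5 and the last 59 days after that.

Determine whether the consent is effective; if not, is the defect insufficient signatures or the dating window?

Signatures required: an 80 percent supermajority of 9 — 4/5 of 9 = 7.20, rounded up to 8, so 8 needed; 8 signed. Sufficient.
Dating window: the latest signature is 59 days after the earliest; the limit is 60 days. Within the window.

Effective — both the signature and dating-window requirements are satisfied.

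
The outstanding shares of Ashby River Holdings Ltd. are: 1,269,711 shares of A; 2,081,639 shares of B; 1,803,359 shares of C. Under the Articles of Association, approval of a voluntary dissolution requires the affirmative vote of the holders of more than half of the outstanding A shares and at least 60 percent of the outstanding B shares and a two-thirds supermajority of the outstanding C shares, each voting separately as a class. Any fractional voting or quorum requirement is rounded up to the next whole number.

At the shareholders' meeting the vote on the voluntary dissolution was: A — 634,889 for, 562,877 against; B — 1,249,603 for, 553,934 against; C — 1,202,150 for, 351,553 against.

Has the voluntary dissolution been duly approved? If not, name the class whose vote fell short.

A: a majority of 1269711 is 634856; 634,856 required, 634,889 in favor — approved.
B: 3/5 of 2081639 = 1248983.40, rounded up to 1248984; 1,248,984 required, 1,249,603 in favor — approved.
C: 2/3 of 1803359 = 1202239.33, rounded up to 1202240; 1,202,240 required, 1,202,150 in favor — not approved.

Not approved — the C shares did not give the required vote.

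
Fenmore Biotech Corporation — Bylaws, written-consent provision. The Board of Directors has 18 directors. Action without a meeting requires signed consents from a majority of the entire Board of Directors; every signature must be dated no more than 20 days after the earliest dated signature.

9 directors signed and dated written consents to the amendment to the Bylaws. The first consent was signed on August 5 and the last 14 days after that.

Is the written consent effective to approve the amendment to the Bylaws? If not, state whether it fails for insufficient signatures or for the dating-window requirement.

Not effective — insufficient signatures.

Signatures required: a majority of 18 — a majority of 18 is 10, so 10 needed; 9 signed. Insufficient.
Dating window: the latest signature is 14 days after the earliest; the limit is 20 days. Within the window.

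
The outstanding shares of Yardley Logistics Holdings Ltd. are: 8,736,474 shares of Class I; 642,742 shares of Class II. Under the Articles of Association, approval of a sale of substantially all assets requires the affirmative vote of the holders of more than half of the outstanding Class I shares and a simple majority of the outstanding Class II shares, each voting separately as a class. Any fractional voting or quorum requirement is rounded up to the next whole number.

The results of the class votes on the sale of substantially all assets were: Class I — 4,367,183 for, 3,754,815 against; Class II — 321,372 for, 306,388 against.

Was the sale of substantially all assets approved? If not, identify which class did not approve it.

Not approved — the Class I shares did not give the required vote.

Class I: a majority of 8736474 is 4368238; 4,368,238 required, 4,367,183 in favor — not approved.
Class II: a majority of 642742 is 321372; 321,372 required, 321,372 in favor — approved.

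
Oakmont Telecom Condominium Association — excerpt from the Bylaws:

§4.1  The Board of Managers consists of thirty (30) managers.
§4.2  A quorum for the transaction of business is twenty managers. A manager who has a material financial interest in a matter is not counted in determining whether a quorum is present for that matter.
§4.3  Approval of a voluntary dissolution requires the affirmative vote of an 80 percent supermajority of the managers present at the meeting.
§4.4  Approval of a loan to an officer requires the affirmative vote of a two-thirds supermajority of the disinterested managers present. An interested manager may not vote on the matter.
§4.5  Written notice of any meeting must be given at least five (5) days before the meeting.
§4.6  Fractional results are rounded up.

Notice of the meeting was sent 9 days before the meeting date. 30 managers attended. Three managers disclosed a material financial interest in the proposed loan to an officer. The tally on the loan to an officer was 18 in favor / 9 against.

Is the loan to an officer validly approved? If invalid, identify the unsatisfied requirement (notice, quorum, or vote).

Valid — all requirements satisfied.

Notice: 9 days given; 5 required (9 ≥ 5). Satisfied.
Quorum: 30 present, but the 3 interested managers do not count, leaving 27. Quorum is 20. Satisfied.
Vote: the loan to an officer requires two-thirds of the disinterested managers present (30 − 3 = 27). 2/3 of 27 = 18, so 18 affirmative votes are needed; 18 voted in favor. Satisfied.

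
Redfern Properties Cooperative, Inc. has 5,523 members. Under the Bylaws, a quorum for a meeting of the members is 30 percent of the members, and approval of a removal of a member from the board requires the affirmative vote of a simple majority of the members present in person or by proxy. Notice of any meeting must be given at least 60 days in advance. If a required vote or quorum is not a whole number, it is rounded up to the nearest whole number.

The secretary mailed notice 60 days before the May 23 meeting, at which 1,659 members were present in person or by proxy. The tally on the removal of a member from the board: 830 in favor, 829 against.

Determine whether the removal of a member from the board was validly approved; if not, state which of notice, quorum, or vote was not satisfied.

Notice: 60 days given; 60 required. Satisfied.
Quorum: 30% of 5,523 = 1,656.90, rounded up to 1,657; 1,659 present. Satisfied.
Vote: requires a majority of those present (1,659); a majority of 1659 is 830, so 830 needed; 830 in favor. Satisfied.

Valid — all requirements satisfied.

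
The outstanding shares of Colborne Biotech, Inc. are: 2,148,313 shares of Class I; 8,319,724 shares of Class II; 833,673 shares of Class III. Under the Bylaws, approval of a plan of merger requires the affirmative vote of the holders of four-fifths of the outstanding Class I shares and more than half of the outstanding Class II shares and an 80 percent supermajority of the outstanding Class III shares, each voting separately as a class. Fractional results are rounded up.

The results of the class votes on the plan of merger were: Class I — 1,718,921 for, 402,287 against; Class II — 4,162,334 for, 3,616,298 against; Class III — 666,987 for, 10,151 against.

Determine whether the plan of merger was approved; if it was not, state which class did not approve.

Class I: 4/5 of 2148313 = 1718650.40, rounded up to 1718651; 1,718,651 required, 1,718,921 in favor — approved.
Class II: a majority of 8319724 is 4159863; 4,159,863 required, 4,162,334 in favor — approved.
Class III: 4/5 of 833673 = 666938.40, rounded up to 666939; 666,939 required, 666,987 in favor — approved.

Approved — every class gave the required vote.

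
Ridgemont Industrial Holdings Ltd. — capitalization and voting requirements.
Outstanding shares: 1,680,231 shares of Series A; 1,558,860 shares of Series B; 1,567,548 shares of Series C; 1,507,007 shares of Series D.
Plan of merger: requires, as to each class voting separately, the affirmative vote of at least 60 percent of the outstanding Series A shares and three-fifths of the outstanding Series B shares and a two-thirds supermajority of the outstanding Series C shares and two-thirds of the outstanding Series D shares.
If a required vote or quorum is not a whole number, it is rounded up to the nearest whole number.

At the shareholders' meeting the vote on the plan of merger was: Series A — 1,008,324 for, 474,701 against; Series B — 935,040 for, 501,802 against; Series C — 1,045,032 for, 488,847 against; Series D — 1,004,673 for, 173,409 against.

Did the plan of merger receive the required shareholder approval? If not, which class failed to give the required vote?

Not approved — the Series B shares did not give the required vote.

Series A: 3/5 of 1680231 = 1008138.60, rounded up to 1008139; 1,008,139 required, 1,008,324 in favor — approved.
Series B: 3/5 of 1558860 = 935316; 935,316 required, 935,040 in favor — not approved.
Series C: 2/3 of 1567548 = 1045032; 1,045,032 required, 1,045,032 in favor — approved.
Series D: 2/3 of 1507007 = 1004671.33, rounded up to 1004672; 1,004,672 required, 1,004,673 in favor — approved.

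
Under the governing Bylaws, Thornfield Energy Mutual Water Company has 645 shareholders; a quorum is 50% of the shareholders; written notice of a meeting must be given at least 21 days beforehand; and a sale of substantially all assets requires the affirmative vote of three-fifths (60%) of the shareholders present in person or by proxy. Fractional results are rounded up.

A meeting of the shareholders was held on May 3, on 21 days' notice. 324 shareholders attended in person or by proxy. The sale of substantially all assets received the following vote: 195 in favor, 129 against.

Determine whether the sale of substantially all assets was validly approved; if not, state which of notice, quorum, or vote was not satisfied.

Notice: 21 days given; 21 required. Satisfied.
Quorum: 50% of 645 = 322.50, rounded up to 323; 324 present. Satisfied.
Vote: requires three-fifths of those present (324); 3/5 of 324 = 194.40, rounded up to 195, so 195 needed; 195 in favor. Satisfied.

Valid — all requirements satisfied.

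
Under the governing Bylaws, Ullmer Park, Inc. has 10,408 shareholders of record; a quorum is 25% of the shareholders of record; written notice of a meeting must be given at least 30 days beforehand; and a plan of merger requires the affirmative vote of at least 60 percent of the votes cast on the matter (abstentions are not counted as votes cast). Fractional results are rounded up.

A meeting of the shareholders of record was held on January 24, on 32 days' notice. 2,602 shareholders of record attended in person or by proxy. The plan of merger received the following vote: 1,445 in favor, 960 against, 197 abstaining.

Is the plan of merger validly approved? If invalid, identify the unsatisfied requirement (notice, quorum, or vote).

Valid — all requirements satisfied.

Notice: 32 days given; 30 required. Satisfied.
Quorum: 25% of 10,408 = 2,602; 2,602 present. Satisfied.
Vote: requires three-fifths of the votes cast (2,602 − 197 abstaining = 2,405); 3/5 of 2405 = 1443, so 1,443 needed; 1,445 in favor. Satisfied.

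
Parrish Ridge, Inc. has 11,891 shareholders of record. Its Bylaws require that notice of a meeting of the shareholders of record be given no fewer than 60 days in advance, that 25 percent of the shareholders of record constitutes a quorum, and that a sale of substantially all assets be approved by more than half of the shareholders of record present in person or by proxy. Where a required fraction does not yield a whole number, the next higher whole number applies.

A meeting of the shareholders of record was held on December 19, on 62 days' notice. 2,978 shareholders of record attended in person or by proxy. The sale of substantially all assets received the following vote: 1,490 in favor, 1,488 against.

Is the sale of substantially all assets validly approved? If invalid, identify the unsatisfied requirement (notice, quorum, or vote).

Notice: 62 days given; 60 required. Satisfied.
Quorum: 25% of 11,891 = 2,972.75, rounded up to 2,973; 2,978 present. Satisfied.
Vote: requires a majority of those present (2,978); a majority of 2978 is 1490, so 1,490 needed; 1,490 in favor. Satisfied.

Valid — all requirements satisfied.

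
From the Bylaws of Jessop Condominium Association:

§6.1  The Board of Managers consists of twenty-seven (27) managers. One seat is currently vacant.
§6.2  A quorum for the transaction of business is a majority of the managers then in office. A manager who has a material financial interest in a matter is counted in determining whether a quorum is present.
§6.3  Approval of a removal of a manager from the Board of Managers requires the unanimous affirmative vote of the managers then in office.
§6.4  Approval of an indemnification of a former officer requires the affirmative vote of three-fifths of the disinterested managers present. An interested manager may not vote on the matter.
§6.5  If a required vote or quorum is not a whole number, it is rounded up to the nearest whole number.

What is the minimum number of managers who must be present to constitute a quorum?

14

A majority of 26 is 14.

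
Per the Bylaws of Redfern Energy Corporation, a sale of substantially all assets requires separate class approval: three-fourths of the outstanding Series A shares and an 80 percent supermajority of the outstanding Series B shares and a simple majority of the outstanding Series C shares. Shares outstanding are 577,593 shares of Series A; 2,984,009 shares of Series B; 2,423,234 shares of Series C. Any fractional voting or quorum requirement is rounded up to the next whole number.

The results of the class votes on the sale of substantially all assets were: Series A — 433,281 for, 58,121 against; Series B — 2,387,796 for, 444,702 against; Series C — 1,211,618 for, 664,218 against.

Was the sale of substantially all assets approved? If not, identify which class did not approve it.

Series A: 3/4 of 577593 = 433194.75, rounded up to 433195; 433,195 required, 433,281 in favor — approved.
Series B: 4/5 of 2984009 = 2387207.20, rounded up to 2387208; 2,387,208 required, 2,387,796 in favor — approved.
Series C: a majority of 2423234 is 1211618; 1,211,618 required, 1,211,618 in favor — approved.

Approved — every class gave the required vote.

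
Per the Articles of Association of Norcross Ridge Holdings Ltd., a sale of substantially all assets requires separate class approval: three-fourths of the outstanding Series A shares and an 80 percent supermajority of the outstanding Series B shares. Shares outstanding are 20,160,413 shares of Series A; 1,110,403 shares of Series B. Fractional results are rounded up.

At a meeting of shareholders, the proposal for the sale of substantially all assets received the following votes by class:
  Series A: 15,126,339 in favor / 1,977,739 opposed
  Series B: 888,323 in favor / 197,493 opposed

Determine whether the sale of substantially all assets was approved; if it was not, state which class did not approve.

Approved — every class gave the required vote.

Series A: 3/4 of 20160413 = 15120309.75, rounded up to 15120310; 15,120,310 required, 15,126,339 in favor — approved.
Series B: 4/5 of 1110403 = 888322.40, rounded up to 888323; 888,323 required, 888,323 in favor — approved.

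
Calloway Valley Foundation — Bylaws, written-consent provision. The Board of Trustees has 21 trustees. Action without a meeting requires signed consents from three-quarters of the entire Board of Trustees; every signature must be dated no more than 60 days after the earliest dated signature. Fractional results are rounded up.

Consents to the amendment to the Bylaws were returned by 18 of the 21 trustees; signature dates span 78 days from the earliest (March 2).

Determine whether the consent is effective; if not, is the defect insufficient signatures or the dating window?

Signatures required: three-quarters of 21 — 3/4 of 21 = 15.75, rounded up to 16, so 16 needed; 18 signed. Sufficient.
Dating window: the latest signature is 78 days after the earliest; the limit is 60 days. Outside the window.

Not effective — dating-window requirement not satisfied.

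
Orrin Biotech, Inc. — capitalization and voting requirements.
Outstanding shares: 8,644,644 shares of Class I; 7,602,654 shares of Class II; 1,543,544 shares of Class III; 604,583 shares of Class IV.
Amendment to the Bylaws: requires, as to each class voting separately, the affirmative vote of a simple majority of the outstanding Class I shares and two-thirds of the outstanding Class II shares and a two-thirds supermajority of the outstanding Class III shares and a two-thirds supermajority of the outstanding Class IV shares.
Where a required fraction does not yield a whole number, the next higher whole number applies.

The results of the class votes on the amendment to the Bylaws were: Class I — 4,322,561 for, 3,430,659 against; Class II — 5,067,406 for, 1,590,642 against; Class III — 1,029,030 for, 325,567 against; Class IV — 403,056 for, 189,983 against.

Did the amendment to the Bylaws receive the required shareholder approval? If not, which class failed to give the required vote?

Not approved — the Class II shares did not give the required vote.

Class I: a majority of 8644644 is 4322323; 4,322,323 required, 4,322,561 in favor — approved.
Class II: 2/3 of 7602654 = 5068436; 5,068,436 required, 5,067,406 in favor — not approved.
Class III: 2/3 of 1543544 = 1029029.33, rounded up to 1029030; 1,029,030 required, 1,029,030 in favor — approved.
Class IV: 2/3 of 604583 = 403055.33, rounded up to 403056; 403,056 required, 403,056 in favor — approved.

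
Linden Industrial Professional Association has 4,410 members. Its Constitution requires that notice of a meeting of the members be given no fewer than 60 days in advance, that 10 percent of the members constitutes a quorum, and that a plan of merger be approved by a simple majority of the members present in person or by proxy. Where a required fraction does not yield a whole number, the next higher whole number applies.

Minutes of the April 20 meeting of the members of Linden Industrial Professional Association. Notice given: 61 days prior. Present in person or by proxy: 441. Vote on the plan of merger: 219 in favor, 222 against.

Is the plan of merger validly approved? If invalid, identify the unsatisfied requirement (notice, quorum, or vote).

Notice: 61 days given; 60 required. Satisfied.
Quorum: 10% of 4,410 = 441; 441 present. Satisfied.
Vote: requires a majority of those present (441); a majority of 441 is 221, so 221 needed; 219 in favor. Not satisfied.

Invalid — vote requirement not satisfied.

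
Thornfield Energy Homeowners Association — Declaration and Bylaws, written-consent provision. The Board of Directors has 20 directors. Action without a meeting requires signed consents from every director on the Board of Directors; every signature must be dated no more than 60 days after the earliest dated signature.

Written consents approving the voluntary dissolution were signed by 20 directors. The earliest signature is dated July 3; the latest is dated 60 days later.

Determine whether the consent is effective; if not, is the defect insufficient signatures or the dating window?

Signatures required: the unanimous vote of 20 — unanimous means all 20, so 20 needed; 20 signed. Sufficient.
Dating window: the latest signature is 60 days after the earliest; the limit is 60 days. Within the window.

Effective — both the signature and dating-window requirements are satisfied.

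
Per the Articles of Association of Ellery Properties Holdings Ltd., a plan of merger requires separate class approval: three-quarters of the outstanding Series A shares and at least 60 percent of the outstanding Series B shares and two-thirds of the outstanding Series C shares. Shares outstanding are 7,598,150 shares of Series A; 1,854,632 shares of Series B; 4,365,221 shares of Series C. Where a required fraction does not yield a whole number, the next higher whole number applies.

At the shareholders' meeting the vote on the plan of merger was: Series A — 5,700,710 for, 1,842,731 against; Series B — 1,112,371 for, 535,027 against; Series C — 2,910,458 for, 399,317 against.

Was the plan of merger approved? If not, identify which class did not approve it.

Series A: 3/4 of 7598150 = 5698612.50, rounded up to 5698613; 5,698,613 required, 5,700,710 in favor — approved.
Series B: 3/5 of 1854632 = 1112779.20, rounded up to 1112780; 1,112,780 required, 1,112,371 in favor — not approved.
Series C: 2/3 of 4365221 = 2910147.33, rounded up to 2910148; 2,910,148 required, 2,910,458 in favor — approved.

Not approved — the Series B shares did not give the required vote.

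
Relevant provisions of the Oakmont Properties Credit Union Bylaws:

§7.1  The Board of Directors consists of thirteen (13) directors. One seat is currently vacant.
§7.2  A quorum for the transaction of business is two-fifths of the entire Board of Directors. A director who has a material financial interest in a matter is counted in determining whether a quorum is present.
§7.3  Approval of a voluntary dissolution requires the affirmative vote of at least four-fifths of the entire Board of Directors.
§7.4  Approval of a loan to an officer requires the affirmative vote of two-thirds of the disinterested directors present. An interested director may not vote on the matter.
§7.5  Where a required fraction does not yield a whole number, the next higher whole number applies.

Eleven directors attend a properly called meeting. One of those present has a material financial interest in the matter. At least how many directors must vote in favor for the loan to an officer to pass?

7

The loan to an officer requires two-thirds of the disinterested directors present (11 − 1 = 10).
2/3 of 10 = 6.67, rounded up to 7.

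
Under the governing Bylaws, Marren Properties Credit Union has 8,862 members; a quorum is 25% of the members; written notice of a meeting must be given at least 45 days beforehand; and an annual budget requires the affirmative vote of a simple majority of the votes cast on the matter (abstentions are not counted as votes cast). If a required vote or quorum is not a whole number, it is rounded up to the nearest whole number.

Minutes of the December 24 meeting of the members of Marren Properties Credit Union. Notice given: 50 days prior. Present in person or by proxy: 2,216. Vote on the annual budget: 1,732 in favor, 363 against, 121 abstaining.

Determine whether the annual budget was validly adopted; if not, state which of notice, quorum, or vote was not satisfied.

Notice: 50 days given; 45 required. Satisfied.
Quorum: 25% of 8,862 = 2,215.50, rounded up to 2,216; 2,216 present. Satisfied.
Vote: requires a majority of the votes cast (2,216 − 121 abstaining = 2,095); a majority of 2095 is 1048, so 1,048 needed; 1,732 in favor. Satisfied.

Valid — all requirements satisfied.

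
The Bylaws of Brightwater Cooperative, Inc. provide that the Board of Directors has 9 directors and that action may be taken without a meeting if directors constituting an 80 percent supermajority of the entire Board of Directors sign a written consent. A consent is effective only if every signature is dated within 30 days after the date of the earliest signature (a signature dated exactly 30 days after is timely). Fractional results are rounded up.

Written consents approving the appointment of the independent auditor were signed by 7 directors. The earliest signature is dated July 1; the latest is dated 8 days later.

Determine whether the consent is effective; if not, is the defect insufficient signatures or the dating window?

Not effective — insufficient signatures.

Signatures required: an 80 percent supermajority of 9 — 4/5 of 9 = 7.20, rounded up to 8, so 8 needed; 7 signed. Insufficient.
Dating window: the latest signature is 8 days after the earliest; the limit is 30 days. Within the window.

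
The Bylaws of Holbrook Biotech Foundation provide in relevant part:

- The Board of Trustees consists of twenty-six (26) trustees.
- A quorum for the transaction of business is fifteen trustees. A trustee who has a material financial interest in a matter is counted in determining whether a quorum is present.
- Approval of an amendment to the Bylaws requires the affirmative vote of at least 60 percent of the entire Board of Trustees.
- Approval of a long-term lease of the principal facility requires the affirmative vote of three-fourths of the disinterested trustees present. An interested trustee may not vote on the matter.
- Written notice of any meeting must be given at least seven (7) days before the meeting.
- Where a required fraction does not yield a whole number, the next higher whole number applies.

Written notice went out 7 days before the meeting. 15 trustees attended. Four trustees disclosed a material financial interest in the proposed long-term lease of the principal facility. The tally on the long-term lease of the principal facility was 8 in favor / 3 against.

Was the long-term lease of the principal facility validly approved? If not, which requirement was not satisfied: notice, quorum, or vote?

Invalid — vote requirement not satisfied.

Notice: 7 days given; 7 required (7 ≥ 7). Satisfied.
Quorum: 15 present (interested trustees count toward quorum); quorum is 15. Satisfied.
Vote: the long-term lease of the principal facility requires three-fourths of the disinterested trustees present (15 − 4 = 11). 3/4 of 11 = 8.25, rounded up to 9, so 9 affirmative votes are needed; 8 voted in favor. Not satisfied.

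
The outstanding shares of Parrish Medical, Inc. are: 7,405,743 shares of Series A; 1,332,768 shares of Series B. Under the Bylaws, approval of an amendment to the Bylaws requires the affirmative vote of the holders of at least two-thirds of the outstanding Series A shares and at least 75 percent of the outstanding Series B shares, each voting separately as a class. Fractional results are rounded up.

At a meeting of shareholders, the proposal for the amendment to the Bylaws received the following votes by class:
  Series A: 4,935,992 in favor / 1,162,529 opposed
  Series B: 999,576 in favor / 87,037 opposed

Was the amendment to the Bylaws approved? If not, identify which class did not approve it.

Series A: 2/3 of 7405743 = 4937162; 4,937,162 required, 4,935,992 in favor — not approved.
Series B: 3/4 of 1332768 = 999576; 999,576 required, 999,576 in favor — approved.

Not approved — the Series A shares did not give the required vote.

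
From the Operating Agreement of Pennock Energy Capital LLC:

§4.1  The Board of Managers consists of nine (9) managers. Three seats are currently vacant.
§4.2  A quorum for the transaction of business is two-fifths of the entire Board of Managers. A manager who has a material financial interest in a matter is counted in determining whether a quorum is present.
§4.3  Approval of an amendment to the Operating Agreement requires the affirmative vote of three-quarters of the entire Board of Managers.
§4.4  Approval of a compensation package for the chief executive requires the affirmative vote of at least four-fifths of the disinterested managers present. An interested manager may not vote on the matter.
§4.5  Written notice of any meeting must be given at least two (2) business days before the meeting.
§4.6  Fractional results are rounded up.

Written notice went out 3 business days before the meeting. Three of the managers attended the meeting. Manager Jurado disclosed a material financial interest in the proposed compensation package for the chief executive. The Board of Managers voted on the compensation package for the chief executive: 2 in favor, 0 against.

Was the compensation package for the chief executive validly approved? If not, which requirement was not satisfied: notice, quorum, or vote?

Invalid — quorum requirement not satisfied.

Notice: 3 business days given; 2 required (3 ≥ 2). Satisfied.
Quorum: 3 present (interested managers count toward quorum); quorum is 4. Not satisfied.
Vote: the compensation package for the chief executive requires four-fifths of the disinterested managers present (3 − 1 = 2). 4/5 of 2 = 1.60, rounded up to 2, so 2 affirmative votes are needed; 2 voted in favor. Satisfied. (Moot — without a quorum no business can be validly transacted.)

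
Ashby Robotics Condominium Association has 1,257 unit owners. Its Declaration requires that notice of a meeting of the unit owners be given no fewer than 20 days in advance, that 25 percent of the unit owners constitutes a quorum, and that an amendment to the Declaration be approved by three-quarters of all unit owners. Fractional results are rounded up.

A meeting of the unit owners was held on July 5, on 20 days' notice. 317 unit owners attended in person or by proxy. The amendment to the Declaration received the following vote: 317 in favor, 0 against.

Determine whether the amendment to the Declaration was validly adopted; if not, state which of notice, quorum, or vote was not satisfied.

Notice: 20 days given; 20 required. Satisfied.
Quorum: 25% of 1,257 = 314.25, rounded up to 315; 317 present. Satisfied.
Vote: requires three-fourths of all unit owners (1,257); 3/4 of 1257 = 942.75, rounded up to 943, so 943 needed; 317 in favor. Not satisfied.

Invalid — vote requirement not satisfied.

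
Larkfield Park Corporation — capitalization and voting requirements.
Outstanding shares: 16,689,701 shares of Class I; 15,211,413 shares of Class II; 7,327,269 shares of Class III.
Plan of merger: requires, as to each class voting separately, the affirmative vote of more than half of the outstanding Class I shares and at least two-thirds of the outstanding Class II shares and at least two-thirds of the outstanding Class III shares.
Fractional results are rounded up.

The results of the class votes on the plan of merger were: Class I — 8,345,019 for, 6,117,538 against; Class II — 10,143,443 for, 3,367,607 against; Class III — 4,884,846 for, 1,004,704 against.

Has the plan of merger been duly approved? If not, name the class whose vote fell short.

Class I: a majority of 16689701 is 8344851; 8,344,851 required, 8,345,019 in favor — approved.
Class II: 2/3 of 15211413 = 10140942; 10,140,942 required, 10,143,443 in favor — approved.
Class III: 2/3 of 7327269 = 4884846; 4,884,846 required, 4,884,846 in favor — approved.

Approved — every class gave the required vote.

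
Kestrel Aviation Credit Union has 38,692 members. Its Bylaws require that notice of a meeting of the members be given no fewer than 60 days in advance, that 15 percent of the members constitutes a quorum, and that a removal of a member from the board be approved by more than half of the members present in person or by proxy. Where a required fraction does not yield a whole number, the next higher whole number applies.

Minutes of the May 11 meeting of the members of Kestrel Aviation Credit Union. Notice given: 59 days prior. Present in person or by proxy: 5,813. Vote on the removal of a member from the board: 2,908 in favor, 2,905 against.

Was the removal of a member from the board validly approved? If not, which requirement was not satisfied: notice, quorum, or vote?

Invalid — notice requirement not satisfied.

Notice: 59 days given; 60 required. Not satisfied.
Quorum: 15% of 38,692 = 5,803.80, rounded up to 5,804; 5,813 present. Satisfied.
Vote: requires a majority of those present (5,813); a majority of 5813 is 2907, so 2,907 needed; 2,908 in favor. Satisfied.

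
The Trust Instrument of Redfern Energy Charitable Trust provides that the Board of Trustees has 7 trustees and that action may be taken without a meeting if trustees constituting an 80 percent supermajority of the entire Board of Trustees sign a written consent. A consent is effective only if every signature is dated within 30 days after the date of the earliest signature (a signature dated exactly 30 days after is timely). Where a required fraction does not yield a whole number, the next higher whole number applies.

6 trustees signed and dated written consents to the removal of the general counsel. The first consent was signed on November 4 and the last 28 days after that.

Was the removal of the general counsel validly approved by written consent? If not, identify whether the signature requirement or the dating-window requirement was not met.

Signatures required: an 80 percent supermajority of 7 — 4/5 of 7 = 5.60, rounded up to 6, so 6 needed; 6 signed. Sufficient.
Dating window: the latest signature is 28 days after the earliest; the limit is 30 days. Within the window.

Effective — both the signature and dating-window requirements are satisfied.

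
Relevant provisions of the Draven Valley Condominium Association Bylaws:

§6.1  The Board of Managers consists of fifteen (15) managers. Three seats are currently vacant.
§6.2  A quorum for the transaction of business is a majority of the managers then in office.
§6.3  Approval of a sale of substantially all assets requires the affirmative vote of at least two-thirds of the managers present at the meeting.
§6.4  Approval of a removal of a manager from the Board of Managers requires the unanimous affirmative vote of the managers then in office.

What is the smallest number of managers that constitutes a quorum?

A majority of 12 is 7.

7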